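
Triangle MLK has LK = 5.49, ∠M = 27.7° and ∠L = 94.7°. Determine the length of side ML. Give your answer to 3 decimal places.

9.972

The third angle is ∠K = 180° − ∠M − ∠L = 57.60°.
Law of sines: ML = LK·sin K/sin M ≈ 9.9719.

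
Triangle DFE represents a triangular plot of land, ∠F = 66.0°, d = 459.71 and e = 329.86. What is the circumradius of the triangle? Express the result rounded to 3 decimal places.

R ≈ 242.793

By the law of cosines, f² = e² + d² − 2·e·d·cos F = 1.9679e+05, so f ≈ 443.61.
Area = ½·e·d·sin F ≈ 69265.
Circumradius = f/(2 sin F) ≈ 242.79.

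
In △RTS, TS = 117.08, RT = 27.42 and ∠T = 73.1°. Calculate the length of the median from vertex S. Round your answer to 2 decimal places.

m_S ≈ 113.85

By the law of cosines, SR² = RT² + TS² − 2·RT·TS·cos T = 12593, so SR ≈ 112.22.
Median from S: ½√(2·TS² + 2·SR² − RT²) ≈ 113.85.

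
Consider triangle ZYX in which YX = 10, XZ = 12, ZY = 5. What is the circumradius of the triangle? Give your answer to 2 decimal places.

R ≈ 6.11

By the law of cosines, cos Z = (XZ² + ZY² − YX²) / (2·XZ·ZY) ≈ 0.57500, so ∠Z ≈ 54.90°.
Circumradius = YX/(2 sin Z) ≈ 6.1113.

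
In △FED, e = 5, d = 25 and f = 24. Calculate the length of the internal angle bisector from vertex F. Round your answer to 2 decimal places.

t_F ≈ 6.71

By the law of cosines, cos F = (e² + d² − f²) / (2·e·d) ≈ 0.29600, so ∠F ≈ 72.78°.
The bisector from F has length 2·e·d·cos(∠F/2)/(e+d) ≈ 6.7082.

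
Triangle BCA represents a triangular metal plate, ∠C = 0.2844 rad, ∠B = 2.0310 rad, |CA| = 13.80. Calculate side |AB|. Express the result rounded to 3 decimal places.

4.322

The third angle is ∠A = π − ∠B − ∠C = 0.8262 rad.
Law of sines: |AB| = |CA|·sin C/sin B ≈ 4.3216.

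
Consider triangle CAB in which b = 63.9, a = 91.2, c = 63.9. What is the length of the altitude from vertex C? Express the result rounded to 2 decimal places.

63.89

Semiperimeter s = (63.9 + 91.2 + 63.9)/2 = 109.5.
Heron's formula: area = √(109.5·45.6·18.3·45.6) ≈ 2041.3.
The altitude from C has length 2·area/c ≈ 63.889.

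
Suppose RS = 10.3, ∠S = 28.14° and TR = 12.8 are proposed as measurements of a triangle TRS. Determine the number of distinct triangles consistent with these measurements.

RS·sin S = 10.3·sin(28.14°) ≈ 4.858.
Since TR ≥ RS, exactly one triangle exists.

1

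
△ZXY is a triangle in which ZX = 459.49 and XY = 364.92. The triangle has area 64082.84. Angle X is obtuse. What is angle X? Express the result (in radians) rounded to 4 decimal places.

From area = ½·ZX·XY·sin X, we get sin X = 2·area/(ZX·XY) ≈ 0.76436.
Taking the obtuse solution, ∠X ≈ 2.2715 rad.

∠X ≈ 2.2715 rad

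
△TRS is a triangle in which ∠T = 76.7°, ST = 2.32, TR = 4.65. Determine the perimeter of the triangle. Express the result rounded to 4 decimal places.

11.6648

By the law of cosines, RS² = ST² + TR² − 2·ST·TR·cos T = 22.041, so RS ≈ 4.6948.
Semiperimeter s = (4.6948+2.32+4.65)/2 = 5.8324.
Perimeter = 4.6948 + 2.32 + 4.65 = 11.665.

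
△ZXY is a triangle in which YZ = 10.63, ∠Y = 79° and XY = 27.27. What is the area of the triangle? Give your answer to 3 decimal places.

Area = ½·XY·YZ·sin Y ≈ 142.28.

142.277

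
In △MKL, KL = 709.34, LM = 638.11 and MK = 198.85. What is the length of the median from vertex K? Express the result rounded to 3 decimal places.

411.772

Median from K: ½√(2·MK² + 2·KL² − LM²) ≈ 411.77.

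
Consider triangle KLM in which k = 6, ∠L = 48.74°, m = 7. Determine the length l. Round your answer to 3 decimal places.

5.441

By the law of cosines, l² = m² + k² − 2·m·k·cos L = 29.604, so l ≈ 5.4409.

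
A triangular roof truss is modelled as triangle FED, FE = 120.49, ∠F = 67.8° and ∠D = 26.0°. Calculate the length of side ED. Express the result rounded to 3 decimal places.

254.483

The third angle is ∠E = 180° − ∠D − ∠F = 86.20°.
Law of sines: ED = FE·sin F/sin D ≈ 254.48.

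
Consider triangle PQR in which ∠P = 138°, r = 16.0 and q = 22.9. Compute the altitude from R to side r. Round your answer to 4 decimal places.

By the law of cosines, p² = q² + r² − 2·q·r·cos P = 1325, so p ≈ 36.4.
Area = ½·q·r·sin P ≈ 122.58.
The altitude from R has length 2·area/r ≈ 15.323.

h_R ≈ 15.3231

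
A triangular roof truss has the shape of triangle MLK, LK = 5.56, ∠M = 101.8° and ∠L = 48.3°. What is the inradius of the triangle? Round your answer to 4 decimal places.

0.9305

The third angle is ∠K = 180° − ∠M − ∠L = 29.90°.
Law of sines: KM = LK·sin L/sin M ≈ 4.2409.
Law of sines: ML = LK·sin K/sin M ≈ 2.8314.
Area = ½·LK·KM·sin K ≈ 5.8771.
Semiperimeter s = (5.56+4.2409+2.8314)/2 = 6.3162.
Inradius = area/s = 5.8771/6.3162 ≈ 0.93048.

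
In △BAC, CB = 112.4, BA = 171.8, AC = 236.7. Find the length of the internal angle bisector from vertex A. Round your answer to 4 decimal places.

By the law of cosines, cos A = (BA² + AC² − CB²) / (2·BA·AC) ≈ 0.89645, so ∠A ≈ 26.30°.
The bisector from A has length 2·BA·AC·cos(∠A/2)/(BA+AC) ≈ 193.87.

t_A ≈ 193.8720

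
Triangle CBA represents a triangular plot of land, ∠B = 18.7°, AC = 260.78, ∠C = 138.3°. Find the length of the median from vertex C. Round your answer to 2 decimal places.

m_C ≈ 106.36

The third angle is ∠A = 180° − ∠C − ∠B = 23.00°.
Law of sines: BA = AC·sin C/sin B ≈ 541.08.
Law of sines: CB = AC·sin A/sin B ≈ 317.81.
Median from C: ½√(2·AC² + 2·CB² − BA²) ≈ 106.36.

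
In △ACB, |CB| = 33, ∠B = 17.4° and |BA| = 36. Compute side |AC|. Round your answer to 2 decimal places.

By the law of cosines, |AC|² = |CB|² + |BA|² − 2·|CB|·|BA|·cos B = 117.72, so |AC| ≈ 10.85.

10.85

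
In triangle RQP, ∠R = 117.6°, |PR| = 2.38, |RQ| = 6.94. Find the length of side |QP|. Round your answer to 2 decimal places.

8.31

By the law of cosines, |QP|² = |PR|² + |RQ|² − 2·|PR|·|RQ|·cos R = 69.133, so |QP| ≈ 8.3146.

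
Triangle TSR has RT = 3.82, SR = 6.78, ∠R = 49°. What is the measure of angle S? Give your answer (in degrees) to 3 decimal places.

By the law of cosines, TS² = SR² + RT² − 2·SR·RT·cos R = 26.577, so TS ≈ 5.1553.
Law of cosines again: cos S = (TS² + SR² − RT²)/(2·TS·SR) ≈ 0.82902, so ∠S ≈ 34.00°.

34.002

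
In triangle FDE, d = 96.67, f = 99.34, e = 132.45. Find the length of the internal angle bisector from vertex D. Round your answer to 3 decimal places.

t_D ≈ 104.254

By the law of cosines, cos D = (e² + f² − d²) / (2·e·f) ≈ 0.68654, so ∠D ≈ 46.64°.
The bisector from D has length 2·e·f·cos(∠D/2)/(e+f) ≈ 104.25.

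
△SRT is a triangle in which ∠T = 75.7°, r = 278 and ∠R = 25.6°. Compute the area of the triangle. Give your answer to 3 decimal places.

The third angle is ∠S = 180° − ∠R − ∠T = 78.70°.
Law of sines: s = r·sin S/sin R ≈ 630.92.
Law of sines: t = r·sin T/sin R ≈ 623.46.
Area = ½·r·s·sin T ≈ 84980.

84980.418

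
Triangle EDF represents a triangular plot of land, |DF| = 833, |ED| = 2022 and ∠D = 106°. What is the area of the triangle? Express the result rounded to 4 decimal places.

809539.0336

Area = ½·|ED|·|DF|·sin D ≈ 8.0954e+05.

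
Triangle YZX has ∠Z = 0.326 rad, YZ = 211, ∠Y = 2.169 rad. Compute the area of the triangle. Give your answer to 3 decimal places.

area ≈ 9778.228

The third angle is ∠X = π − ∠Y − ∠Z = 0.647 rad.
Law of sines: ZX = YZ·sin Y/sin X ≈ 289.41.
Law of sines: XY = YZ·sin Z/sin X ≈ 112.16.
Area = ½·YZ·ZX·sin Z ≈ 9778.2.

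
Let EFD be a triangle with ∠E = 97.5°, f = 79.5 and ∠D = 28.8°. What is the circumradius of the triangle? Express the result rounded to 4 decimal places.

R ≈ 49.3220

The third angle is ∠F = 180° − ∠D − ∠E = 53.70°.
Law of sines: e = f·sin E/sin F ≈ 97.8.
Law of sines: d = f·sin D/sin F ≈ 47.522.
Circumradius = f/(2 sin F) ≈ 49.322.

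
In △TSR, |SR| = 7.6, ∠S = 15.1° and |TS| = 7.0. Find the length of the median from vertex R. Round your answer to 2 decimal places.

By the law of cosines, |RT|² = |TS|² + |SR|² − 2·|TS|·|SR|·cos S = 4.0337, so |RT| ≈ 2.0084.
Median from R: ½√(2·|SR|² + 2·|RT|² − |TS|²) ≈ 4.3182.

4.32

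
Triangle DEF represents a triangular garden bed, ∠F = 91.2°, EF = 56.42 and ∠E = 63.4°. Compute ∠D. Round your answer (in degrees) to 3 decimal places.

The third angle is ∠D = 180° − ∠E − ∠F = 25.40°.

∠D ≈ 25.400°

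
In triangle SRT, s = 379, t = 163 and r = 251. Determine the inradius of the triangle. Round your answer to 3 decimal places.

38.723

Semiperimeter p = (379 + 251 + 163)/2 = 396.5.
Heron's formula: area = √(396.5·17.5·145.5·233.5) ≈ 15354.
Inradius = area/p = 15354/396.5 ≈ 38.723.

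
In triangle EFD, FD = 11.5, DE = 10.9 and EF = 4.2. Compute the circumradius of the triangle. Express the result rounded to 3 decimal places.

R ≈ 5.756

By the law of cosines, cos E = (DE² + EF² − FD²) / (2·DE·EF) ≈ 0.04587, so ∠E ≈ 87.37°.
Circumradius = FD/(2 sin E) ≈ 5.7561.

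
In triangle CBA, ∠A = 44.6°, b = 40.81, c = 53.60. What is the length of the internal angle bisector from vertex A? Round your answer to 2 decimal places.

42.87

By the law of cosines, a² = c² + b² − 2·c·b·cos A = 1423.4, so a ≈ 37.728.
The bisector from A has length 2·c·b·cos(∠A/2)/(c+b) ≈ 42.873.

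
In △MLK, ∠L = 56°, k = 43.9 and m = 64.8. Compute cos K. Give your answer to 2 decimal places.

cos K ≈ 0.74

By the law of cosines, l² = k² + m² − 2·k·m·cos L = 2944.8, so l ≈ 54.266.
Law of cosines again: cos K = (m² + l² − k²)/(2·m·l) ≈ 0.74175, so ∠K ≈ 42.12°.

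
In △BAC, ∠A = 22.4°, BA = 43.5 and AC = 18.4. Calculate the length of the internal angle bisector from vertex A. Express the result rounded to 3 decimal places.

t_A ≈ 25.369

By the law of cosines, CB² = BA² + AC² − 2·BA·AC·cos A = 750.8, so CB ≈ 27.401.
The bisector from A has length 2·BA·AC·cos(∠A/2)/(BA+AC) ≈ 25.369.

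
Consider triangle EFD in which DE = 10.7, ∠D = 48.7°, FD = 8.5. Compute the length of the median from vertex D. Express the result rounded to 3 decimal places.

By the law of cosines, EF² = FD² + DE² − 2·FD·DE·cos D = 66.686, so EF ≈ 8.1661.
Median from D: ½√(2·FD² + 2·DE² − EF²) ≈ 8.7578.

m_D ≈ 8.758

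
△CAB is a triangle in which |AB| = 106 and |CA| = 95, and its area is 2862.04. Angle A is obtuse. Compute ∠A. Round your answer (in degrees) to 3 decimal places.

From area = ½·|CA|·|AB|·sin A, we get sin A = 2·area/(|CA|·|AB|) ≈ 0.56843.
Taking the obtuse solution, ∠A ≈ 145.36°.

∠A ≈ 145.359°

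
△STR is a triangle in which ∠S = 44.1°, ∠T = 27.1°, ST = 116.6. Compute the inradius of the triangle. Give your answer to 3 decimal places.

r ≈ 17.618

The third angle is ∠R = 180° − ∠S − ∠T = 108.80°.
Law of sines: TR = ST·sin S/sin R ≈ 85.716.
Law of sines: RS = ST·sin T/sin R ≈ 56.11.
Area = ½·ST·TR·sin T ≈ 2276.5.
Semiperimeter s = (85.716+56.11+116.6)/2 = 129.21.
Inradius = area/s = 2276.5/129.21 ≈ 17.618.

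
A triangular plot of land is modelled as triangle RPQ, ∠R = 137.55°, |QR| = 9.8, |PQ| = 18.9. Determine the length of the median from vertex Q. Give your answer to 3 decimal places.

14.114

Law of sines: sin P = |QR|·sin R/|PQ| ≈ 0.34997.
Since |PQ| ≥ |QR|, only the acute value applies: ∠P ≈ 20.49°.
Then ∠Q = 180° − ∠R − ∠P ≈ 21.96°.
Law of sines gives |RP| = |PQ|·sin Q/sin R ≈ 10.474.
Median from Q: ½√(2·|PQ|² + 2·|QR|² − |RP|²) ≈ 14.114.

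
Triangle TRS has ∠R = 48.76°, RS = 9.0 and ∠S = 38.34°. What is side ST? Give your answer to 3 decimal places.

6.776

The third angle is ∠T = 180° − ∠R − ∠S = 92.90°.
Law of sines: ST = RS·sin R/sin T ≈ 6.7763.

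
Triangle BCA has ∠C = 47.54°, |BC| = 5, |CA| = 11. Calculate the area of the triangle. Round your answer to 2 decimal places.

Area = ½·|BC|·|CA|·sin C ≈ 20.288.

20.29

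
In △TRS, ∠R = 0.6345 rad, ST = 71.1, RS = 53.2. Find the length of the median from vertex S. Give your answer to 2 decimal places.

m_S ≈ 33.22

Law of sines: sin T = RS·sin R/ST ≈ 0.44354.
Since ST ≥ RS, only the acute value applies: ∠T ≈ 0.4595 rad.
Then ∠S = π − ∠R − ∠T ≈ 2.0475 rad.
Law of sines gives TR = ST·sin S/sin R ≈ 106.57.
Median from S: ½√(2·RS² + 2·ST² − TR²) ≈ 33.219.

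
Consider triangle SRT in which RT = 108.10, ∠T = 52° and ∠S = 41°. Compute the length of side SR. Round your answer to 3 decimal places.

129.842

The third angle is ∠R = 180° − ∠T − ∠S = 87.00°.
Law of sines: SR = RT·sin T/sin S ≈ 129.84.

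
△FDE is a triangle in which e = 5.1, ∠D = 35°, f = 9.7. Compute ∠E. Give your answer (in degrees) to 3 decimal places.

By the law of cosines, d² = e² + f² − 2·e·f·cos D = 39.053, so d ≈ 6.2492.
Law of cosines again: cos E = (f² + d² − e²)/(2·f·d) ≈ 0.88368, so ∠E ≈ 27.91°.

27.911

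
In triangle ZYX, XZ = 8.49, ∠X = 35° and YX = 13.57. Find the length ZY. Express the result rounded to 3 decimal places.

8.214

By the law of cosines, ZY² = YX² + XZ² − 2·YX·XZ·cos X = 67.477, so ZY ≈ 8.2144.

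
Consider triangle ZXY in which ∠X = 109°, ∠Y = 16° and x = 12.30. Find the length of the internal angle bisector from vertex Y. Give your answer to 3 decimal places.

The third angle is ∠Z = 180° − ∠X − ∠Y = 55.00°.
Law of sines: z = x·sin Z/sin X ≈ 10.656.
Law of sines: y = x·sin Y/sin X ≈ 3.5857.
The bisector from Y has length 2·z·x·cos(∠Y/2)/(z+x) ≈ 11.308.

11.308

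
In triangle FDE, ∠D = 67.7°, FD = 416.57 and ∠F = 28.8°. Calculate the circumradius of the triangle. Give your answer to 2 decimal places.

209.63

The third angle is ∠E = 180° − ∠F − ∠D = 83.50°.
Law of sines: DE = FD·sin F/sin E ≈ 201.98.
Law of sines: EF = FD·sin D/sin E ≈ 387.91.
Circumradius = FD/(2 sin E) ≈ 209.63.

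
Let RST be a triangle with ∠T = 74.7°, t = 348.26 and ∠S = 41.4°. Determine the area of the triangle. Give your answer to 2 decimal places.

The third angle is ∠R = 180° − ∠S − ∠T = 63.90°.
Law of sines: r = t·sin R/sin T ≈ 324.24.
Law of sines: s = t·sin S/sin T ≈ 238.77.
Area = ½·t·r·sin S ≈ 37337.

37337.49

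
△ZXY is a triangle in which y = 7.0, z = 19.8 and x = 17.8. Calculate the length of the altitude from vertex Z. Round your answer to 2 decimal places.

Semiperimeter s = (19.8 + 17.8 + 7)/2 = 22.3.
Heron's formula: area = √(22.3·2.5·4.5·15.3) ≈ 61.955.
The altitude from Z has length 2·area/z ≈ 6.2581.

6.26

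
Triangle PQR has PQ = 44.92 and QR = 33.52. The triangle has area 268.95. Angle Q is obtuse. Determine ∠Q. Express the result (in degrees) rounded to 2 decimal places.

∠Q ≈ 159.07°

From area = ½·PQ·QR·sin Q, we get sin Q = 2·area/(PQ·QR) ≈ 0.35724.
Taking the obtuse solution, ∠Q ≈ 159.07°.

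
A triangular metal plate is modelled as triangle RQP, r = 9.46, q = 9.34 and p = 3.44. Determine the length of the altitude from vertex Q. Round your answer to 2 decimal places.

Semiperimeter s = (9.46 + 9.34 + 3.44)/2 = 11.12.
Heron's formula: area = √(11.12·1.66·1.78·7.68) ≈ 15.885.
The altitude from Q has length 2·area/q ≈ 3.4016.

3.40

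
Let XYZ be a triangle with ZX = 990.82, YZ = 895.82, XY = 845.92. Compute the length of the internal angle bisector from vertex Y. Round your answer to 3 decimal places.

t_Y ≈ 715.935

By the law of cosines, cos Y = (XY² + YZ² − ZX²) / (2·XY·YZ) ≈ 0.35389, so ∠Y ≈ 69.27°.
The bisector from Y has length 2·XY·YZ·cos(∠Y/2)/(XY+YZ) ≈ 715.93.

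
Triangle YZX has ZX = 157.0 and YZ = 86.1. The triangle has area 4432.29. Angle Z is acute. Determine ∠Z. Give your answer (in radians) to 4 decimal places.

From area = ½·YZ·ZX·sin Z, we get sin Z = 2·area/(YZ·ZX) ≈ 0.65578.
Taking the acute solution, ∠Z ≈ 0.715 rad.

∠Z ≈ 0.7152 rad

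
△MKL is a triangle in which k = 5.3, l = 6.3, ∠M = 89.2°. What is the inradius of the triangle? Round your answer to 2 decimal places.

By the law of cosines, m² = k² + l² − 2·k·l·cos M = 66.848, so m ≈ 8.176.
Area = ½·k·l·sin M ≈ 16.693.
Semiperimeter s = (8.176+5.3+6.3)/2 = 9.888.
Inradius = area/s = 16.693/9.888 ≈ 1.6882.

1.69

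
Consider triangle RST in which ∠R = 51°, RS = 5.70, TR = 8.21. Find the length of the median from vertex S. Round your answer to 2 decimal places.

By the law of cosines, ST² = TR² + RS² − 2·TR·RS·cos R = 40.993, so ST ≈ 6.4026.
Median from S: ½√(2·RS² + 2·ST² − TR²) ≈ 4.4599.

m_S ≈ 4.46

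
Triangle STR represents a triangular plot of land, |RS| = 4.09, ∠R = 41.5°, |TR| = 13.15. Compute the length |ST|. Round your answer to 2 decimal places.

10.44

By the law of cosines, |ST|² = |TR|² + |RS|² − 2·|TR|·|RS|·cos R = 109.09, so |ST| ≈ 10.445.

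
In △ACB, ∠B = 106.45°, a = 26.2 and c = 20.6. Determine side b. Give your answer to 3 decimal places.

By the law of cosines, b² = a² + c² − 2·a·c·cos B = 1416.5, so b ≈ 37.636.

37.636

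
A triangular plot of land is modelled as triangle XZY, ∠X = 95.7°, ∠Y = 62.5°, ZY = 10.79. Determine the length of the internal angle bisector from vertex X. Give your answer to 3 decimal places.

3.810

The third angle is ∠Z = 180° − ∠Y − ∠X = 21.80°.
Law of sines: YX = ZY·sin Z/sin X ≈ 4.027.
Law of sines: XZ = ZY·sin Y/sin X ≈ 9.6184.
The bisector from X has length 2·YX·XZ·cos(∠X/2)/(YX+XZ) ≈ 3.8097.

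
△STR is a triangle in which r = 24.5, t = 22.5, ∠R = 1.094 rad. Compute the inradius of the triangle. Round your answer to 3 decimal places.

Law of sines: sin T = t·sin R/r ≈ 0.81594.
Since r ≥ t, only the acute value applies: ∠T ≈ 0.954 rad.
Then ∠S = π − ∠R − ∠T ≈ 1.093 rad.
Law of sines gives s = r·sin S/sin R ≈ 24.49.
Area = ½·r·t·sin S ≈ 244.79.
Semiperimeter p = (24.49+22.5+24.5)/2 = 35.745.
Inradius = area/p = 244.79/35.745 ≈ 6.8481.

6.848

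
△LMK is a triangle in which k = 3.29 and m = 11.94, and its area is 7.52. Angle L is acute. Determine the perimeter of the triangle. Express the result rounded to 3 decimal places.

perimeter ≈ 24.219

From area = ½·m·k·sin L, we get sin L = 2·area/(m·k) ≈ 0.38287.
Taking the acute solution, ∠L ≈ 0.3929 rad.
Law of cosines then gives l ≈ 8.9894.
Perimeter = 8.9894 + 11.94 + 3.29 = 24.219.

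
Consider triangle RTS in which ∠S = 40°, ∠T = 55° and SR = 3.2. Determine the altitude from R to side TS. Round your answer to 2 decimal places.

2.06

The third angle is ∠R = 180° − ∠T − ∠S = 85.00°.
Law of sines: TS = SR·sin R/sin T ≈ 3.8916.
Law of sines: RT = SR·sin S/sin T ≈ 2.511.
Area = ½·SR·TS·sin S ≈ 4.0024.
The altitude from R has length 2·area/TS ≈ 2.0569.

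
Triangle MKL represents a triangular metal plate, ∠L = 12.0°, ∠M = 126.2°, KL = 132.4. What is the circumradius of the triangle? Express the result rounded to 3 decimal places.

The third angle is ∠K = 180° − ∠L − ∠M = 41.80°.
Law of sines: LM = KL·sin K/sin M ≈ 109.36.
Law of sines: MK = KL·sin L/sin M ≈ 34.113.
Circumradius = KL/(2 sin M) ≈ 82.036.

82.036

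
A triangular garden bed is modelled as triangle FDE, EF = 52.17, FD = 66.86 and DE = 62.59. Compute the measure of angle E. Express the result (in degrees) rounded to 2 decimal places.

70.60

By the law of cosines, cos E = (DE² + EF² − FD²) / (2·DE·EF) ≈ 0.33212, so ∠E ≈ 70.60°.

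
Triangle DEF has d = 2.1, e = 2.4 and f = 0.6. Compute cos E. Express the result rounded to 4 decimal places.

-0.3929

By the law of cosines, cos E = (f² + d² − e²) / (2·f·d) ≈ -0.39286, so ∠E ≈ 113.13°.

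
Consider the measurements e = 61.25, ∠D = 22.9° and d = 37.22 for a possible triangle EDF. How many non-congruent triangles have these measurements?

e·sin D = 61.25·sin(22.9°) ≈ 23.83.
Since e sin D < d < e (23.83 < 37.22 < 61.25), two triangles exist.

2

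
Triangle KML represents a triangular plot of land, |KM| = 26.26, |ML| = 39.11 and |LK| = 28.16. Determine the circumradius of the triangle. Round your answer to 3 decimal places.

By the law of cosines, cos K = (|LK|² + |KM|² − |ML|²) / (2·|LK|·|KM|) ≈ -0.03179, so ∠K ≈ 91.82°.
Circumradius = |ML|/(2 sin K) ≈ 19.565.

R ≈ 19.565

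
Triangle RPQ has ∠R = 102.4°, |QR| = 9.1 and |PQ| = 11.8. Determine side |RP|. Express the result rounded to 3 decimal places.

5.808

Law of sines: sin P = |QR|·sin R/|PQ| ≈ 0.75320.
Since |PQ| ≥ |QR|, only the acute value applies: ∠P ≈ 48.87°.
Then ∠Q = 180° − ∠R − ∠P ≈ 28.73°.
Law of sines gives |RP| = |PQ|·sin Q/sin R ≈ 5.8079.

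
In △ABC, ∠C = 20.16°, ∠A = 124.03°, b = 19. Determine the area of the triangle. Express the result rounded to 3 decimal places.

88.113

The third angle is ∠B = 180° − ∠C − ∠A = 35.81°.
Law of sines: a = b·sin A/sin B ≈ 26.912.
Law of sines: c = b·sin C/sin B ≈ 11.192.
Area = ½·b·a·sin C ≈ 88.113.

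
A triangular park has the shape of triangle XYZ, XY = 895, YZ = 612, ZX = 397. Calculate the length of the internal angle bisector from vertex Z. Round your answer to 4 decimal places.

By the law of cosines, cos Z = (YZ² + ZX² − XY²) / (2·YZ·ZX) ≈ -0.55332, so ∠Z ≈ 123.59°.
The bisector from Z has length 2·YZ·ZX·cos(∠Z/2)/(YZ+ZX) ≈ 227.6.

t_Z ≈ 227.5966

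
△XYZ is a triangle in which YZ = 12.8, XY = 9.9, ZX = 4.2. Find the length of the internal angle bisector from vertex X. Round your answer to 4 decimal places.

By the law of cosines, cos X = (ZX² + XY² − YZ²) / (2·ZX·XY) ≈ -0.57949, so ∠X ≈ 125.41°.
The bisector from X has length 2·ZX·XY·cos(∠X/2)/(ZX+XY) ≈ 2.7044.

2.7044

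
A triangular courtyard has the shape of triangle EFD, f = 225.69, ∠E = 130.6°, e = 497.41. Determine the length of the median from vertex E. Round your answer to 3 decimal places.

121.827

Law of sines: sin F = f·sin E/e ≈ 0.34450.
Since e ≥ f, only the acute value applies: ∠F ≈ 20.15°.
Then ∠D = 180° − ∠E − ∠F ≈ 29.25°.
Law of sines gives d = e·sin D/sin E ≈ 320.09.
Median from E: ½√(2·f² + 2·d² − e²) ≈ 121.83.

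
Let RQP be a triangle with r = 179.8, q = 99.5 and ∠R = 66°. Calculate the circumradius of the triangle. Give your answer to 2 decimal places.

Law of sines: sin Q = q·sin R/r ≈ 0.50555.
Since r ≥ q, only the acute value applies: ∠Q ≈ 30.37°.
Then ∠P = 180° − ∠R − ∠Q ≈ 83.63°.
Law of sines gives p = r·sin P/sin R ≈ 195.6.
Circumradius = r/(2 sin R) ≈ 98.408.

98.41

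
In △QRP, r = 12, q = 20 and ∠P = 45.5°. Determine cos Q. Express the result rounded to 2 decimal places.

By the law of cosines, p² = q² + r² − 2·q·r·cos P = 207.56, so p ≈ 14.407.
Law of cosines again: cos Q = (r² + p² − q²)/(2·r·p) ≈ -0.14008, so ∠Q ≈ 98.05°.

-0.14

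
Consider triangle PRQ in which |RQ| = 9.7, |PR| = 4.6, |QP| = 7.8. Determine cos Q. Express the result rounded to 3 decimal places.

By the law of cosines, cos Q = (|RQ|² + |QP|² − |PR|²) / (2·|RQ|·|QP|) ≈ 0.88402, so ∠Q ≈ 0.486 rad.

cos Q ≈ 0.884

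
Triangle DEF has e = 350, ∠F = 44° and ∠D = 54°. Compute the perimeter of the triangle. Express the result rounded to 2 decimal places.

The third angle is ∠E = 180° − ∠F − ∠D = 82.00°.
Law of sines: d = e·sin D/sin E ≈ 285.94.
Law of sines: f = e·sin F/sin E ≈ 245.52.
Semiperimeter s = (285.94+350+245.52)/2 = 440.73.
Perimeter = 285.94 + 350 + 245.52 = 881.46.

perimeter ≈ 881.46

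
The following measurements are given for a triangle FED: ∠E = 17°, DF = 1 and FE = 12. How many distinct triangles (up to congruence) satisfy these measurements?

FE·sin E = 12·sin(17°) ≈ 3.508.
Since DF = 1 < 3.508 = FE sin E, no triangle exists.

0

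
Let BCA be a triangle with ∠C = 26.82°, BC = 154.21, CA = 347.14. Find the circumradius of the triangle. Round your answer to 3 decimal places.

By the law of cosines, AB² = BC² + CA² − 2·BC·CA·cos C = 48739, so AB ≈ 220.77.
Area = ½·BC·CA·sin C ≈ 12077.
Circumradius = AB/(2 sin C) ≈ 244.65.

R ≈ 244.653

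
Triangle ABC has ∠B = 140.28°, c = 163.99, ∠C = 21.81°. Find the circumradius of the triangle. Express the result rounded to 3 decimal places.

R ≈ 220.696

The third angle is ∠A = 180° − ∠B − ∠C = 17.91°.
Law of sines: a = c·sin A/sin C ≈ 135.74.
Law of sines: b = c·sin B/sin C ≈ 282.06.
Circumradius = c/(2 sin C) ≈ 220.7.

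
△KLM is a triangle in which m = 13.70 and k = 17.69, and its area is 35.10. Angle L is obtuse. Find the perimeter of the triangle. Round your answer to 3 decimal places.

From area = ½·m·k·sin L, we get sin L = 2·area/(m·k) ≈ 0.28966.
Taking the obtuse solution, ∠L ≈ 163.16°.
Law of cosines then gives l ≈ 31.057.
Perimeter = 17.69 + 31.057 + 13.7 = 62.447.

62.447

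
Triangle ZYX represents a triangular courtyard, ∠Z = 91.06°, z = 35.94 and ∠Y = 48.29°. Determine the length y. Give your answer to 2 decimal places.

26.83

The third angle is ∠X = 180° − ∠Z − ∠Y = 40.65°.
Law of sines: y = z·sin Y/sin Z ≈ 26.835.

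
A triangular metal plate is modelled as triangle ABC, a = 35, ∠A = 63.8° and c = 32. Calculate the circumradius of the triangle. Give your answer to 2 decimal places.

19.50

Law of sines: sin C = c·sin A/a ≈ 0.82035.
Since a ≥ c, only the acute value applies: ∠C ≈ 55.12°.
Then ∠B = 180° − ∠A − ∠C ≈ 61.08°.
Law of sines gives b = a·sin B/sin A ≈ 34.143.
Circumradius = a/(2 sin A) ≈ 19.504.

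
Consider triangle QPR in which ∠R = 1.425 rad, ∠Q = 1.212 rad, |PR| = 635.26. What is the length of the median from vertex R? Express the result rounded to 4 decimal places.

The third angle is ∠P = π − ∠R − ∠Q = 0.505 rad.
Law of sines: |RQ| = |PR|·sin P/sin Q ≈ 328.
Law of sines: |QP| = |PR|·sin R/sin Q ≈ 671.27.
Median from R: ½√(2·|PR|² + 2·|RQ|² − |QP|²) ≈ 378.05.

378.0495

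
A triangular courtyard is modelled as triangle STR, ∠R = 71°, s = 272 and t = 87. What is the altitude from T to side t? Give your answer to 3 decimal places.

By the law of cosines, r² = s² + t² − 2·s·t·cos R = 66145, so r ≈ 257.19.
Area = ½·s·t·sin R ≈ 11187.
The altitude from T has length 2·area/t ≈ 257.18.

h_T ≈ 257.181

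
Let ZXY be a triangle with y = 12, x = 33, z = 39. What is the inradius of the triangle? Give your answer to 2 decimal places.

4.39

Semiperimeter s = (39 + 33 + 12)/2 = 42.
Heron's formula: area = √(42·3·9·30) ≈ 184.45.
Inradius = area/s = 184.45/42 ≈ 4.3916.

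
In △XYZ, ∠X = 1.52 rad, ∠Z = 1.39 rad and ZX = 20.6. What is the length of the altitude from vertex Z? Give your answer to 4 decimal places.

The third angle is ∠Y = π − ∠Z − ∠X = 0.232 rad.
Law of sines: YZ = ZX·sin X/sin Y ≈ 89.634.
Law of sines: XY = ZX·sin Z/sin Y ≈ 88.287.
Area = ½·ZX·YZ·sin Z ≈ 908.18.
The altitude from Z has length 2·area/XY ≈ 20.573.

20.5734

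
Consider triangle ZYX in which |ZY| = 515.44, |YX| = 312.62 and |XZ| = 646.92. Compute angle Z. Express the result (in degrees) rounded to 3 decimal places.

∠Z ≈ 28.433°

By the law of cosines, cos Z = (|XZ|² + |ZY|² − |YX|²) / (2·|XZ|·|ZY|) ≈ 0.87938, so ∠Z ≈ 28.43°.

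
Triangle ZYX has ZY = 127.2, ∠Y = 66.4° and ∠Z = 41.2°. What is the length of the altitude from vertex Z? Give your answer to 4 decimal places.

h_Z ≈ 116.5613

The third angle is ∠X = 180° − ∠Z − ∠Y = 72.40°.
Law of sines: YX = ZY·sin Z/sin X ≈ 87.9.
Law of sines: XZ = ZY·sin Y/sin X ≈ 122.29.
Area = ½·ZY·YX·sin Y ≈ 5122.9.
The altitude from Z has length 2·area/YX ≈ 116.56.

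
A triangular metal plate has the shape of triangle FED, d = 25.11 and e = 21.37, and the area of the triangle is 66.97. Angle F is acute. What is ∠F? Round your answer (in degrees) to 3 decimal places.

From area = ½·e·d·sin F, we get sin F = 2·area/(e·d) ≈ 0.24961.
Taking the acute solution, ∠F ≈ 14.45°.

14.454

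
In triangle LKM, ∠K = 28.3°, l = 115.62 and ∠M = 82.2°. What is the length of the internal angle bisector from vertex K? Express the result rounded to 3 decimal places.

The third angle is ∠L = 180° − ∠K − ∠M = 69.50°.
Law of sines: k = l·sin K/sin L ≈ 58.52.
Law of sines: m = l·sin M/sin L ≈ 122.29.
The bisector from K has length 2·m·l·cos(∠K/2)/(m+l) ≈ 115.26.

115.257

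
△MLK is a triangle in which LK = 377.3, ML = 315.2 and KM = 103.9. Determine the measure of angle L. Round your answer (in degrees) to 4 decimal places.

By the law of cosines, cos L = (ML² + LK² − KM²) / (2·ML·LK) ≈ 0.97083, so ∠L ≈ 13.87°.

13.8736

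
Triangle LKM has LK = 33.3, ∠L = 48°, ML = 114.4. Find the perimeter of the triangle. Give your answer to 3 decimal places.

243.084

By the law of cosines, KM² = ML² + LK² − 2·ML·LK·cos L = 9098.1, so KM ≈ 95.384.
Semiperimeter s = (95.384+114.4+33.3)/2 = 121.54.
Perimeter = 95.384 + 114.4 + 33.3 = 243.08.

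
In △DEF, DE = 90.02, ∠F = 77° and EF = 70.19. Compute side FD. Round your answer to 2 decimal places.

74.32

Law of sines: sin D = EF·sin F/DE ≈ 0.75973.
Since DE ≥ EF, only the acute value applies: ∠D ≈ 49.44°.
Then ∠E = 180° − ∠F − ∠D ≈ 53.56°.
Law of sines gives FD = DE·sin E/sin F ≈ 74.324.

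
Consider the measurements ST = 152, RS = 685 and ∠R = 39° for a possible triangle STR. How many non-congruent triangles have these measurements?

RS·sin R = 685·sin(39°) ≈ 431.1.
Since ST = 152 < 431.1 = RS sin R, no triangle exists.

0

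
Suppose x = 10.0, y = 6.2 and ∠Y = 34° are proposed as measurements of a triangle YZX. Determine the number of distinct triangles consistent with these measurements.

2

x·sin Y = 10.0·sin(34°) ≈ 5.592.
Since x sin Y < y < x (5.592 < 6.2 < 10.0), two triangles exist.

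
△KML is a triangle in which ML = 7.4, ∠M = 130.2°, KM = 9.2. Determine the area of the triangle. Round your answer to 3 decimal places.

26.000

Area = ½·KM·ML·sin M ≈ 26.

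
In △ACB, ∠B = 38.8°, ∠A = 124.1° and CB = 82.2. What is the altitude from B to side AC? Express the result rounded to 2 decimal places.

The third angle is ∠C = 180° − ∠B − ∠A = 17.10°.
Law of sines: BA = CB·sin C/sin A ≈ 29.189.
Law of sines: AC = CB·sin B/sin A ≈ 62.202.
Area = ½·CB·BA·sin B ≈ 751.71.
The altitude from B has length 2·area/AC ≈ 24.17.

h_B ≈ 24.17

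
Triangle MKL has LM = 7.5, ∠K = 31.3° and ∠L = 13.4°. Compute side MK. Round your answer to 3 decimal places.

3.346

The third angle is ∠M = 180° − ∠K − ∠L = 135.30°.
Law of sines: MK = LM·sin L/sin K ≈ 3.3456.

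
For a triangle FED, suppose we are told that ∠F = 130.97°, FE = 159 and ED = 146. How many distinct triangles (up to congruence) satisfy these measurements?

0

FE·sin F = 159·sin(130.97°) ≈ 120.1.
Since ∠F is not acute, a triangle exists only if ED > FE; here ED ≤ FE, so there is no triangle.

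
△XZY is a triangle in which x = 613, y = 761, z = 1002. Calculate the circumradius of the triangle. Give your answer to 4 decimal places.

R ≈ 501.6956

By the law of cosines, cos X = (z² + y² − x²) / (2·z·y) ≈ 0.79169, so ∠X ≈ 37.66°.
Circumradius = x/(2 sin X) ≈ 501.7.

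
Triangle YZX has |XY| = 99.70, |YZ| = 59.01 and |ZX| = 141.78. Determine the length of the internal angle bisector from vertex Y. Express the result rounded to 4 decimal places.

By the law of cosines, cos Y = (|XY|² + |YZ|² − |ZX|²) / (2·|XY|·|YZ|) ≈ -0.56765, so ∠Y ≈ 124.59°.
The bisector from Y has length 2·|XY|·|YZ|·cos(∠Y/2)/(|XY|+|YZ|) ≈ 34.471.

34.4707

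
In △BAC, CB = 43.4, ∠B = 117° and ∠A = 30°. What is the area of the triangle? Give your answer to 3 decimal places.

area ≈ 914.048

The third angle is ∠C = 180° − ∠B − ∠A = 33.00°.
Law of sines: AC = CB·sin B/sin A ≈ 77.339.
Law of sines: BA = CB·sin C/sin A ≈ 47.275.
Area = ½·CB·AC·sin C ≈ 914.05.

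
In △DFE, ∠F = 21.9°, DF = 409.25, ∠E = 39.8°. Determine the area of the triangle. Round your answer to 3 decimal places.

area ≈ 42964.105

The third angle is ∠D = 180° − ∠F − ∠E = 118.30°.
Law of sines: FE = DF·sin D/sin E ≈ 562.93.
Law of sines: ED = DF·sin F/sin E ≈ 238.47.
Area = ½·DF·FE·sin F ≈ 42964.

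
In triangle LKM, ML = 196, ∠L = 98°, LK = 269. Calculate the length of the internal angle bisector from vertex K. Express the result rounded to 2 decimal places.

t_K ≈ 293.01

By the law of cosines, KM² = ML² + LK² − 2·ML·LK·cos L = 1.2545e+05, so KM ≈ 354.19.
Law of cosines again: cos K = (LK² + KM² − ML²)/(2·LK·KM) ≈ 0.83649, so ∠K ≈ 33.23°.
The bisector from K has length 2·LK·KM·cos(∠K/2)/(LK+KM) ≈ 293.01.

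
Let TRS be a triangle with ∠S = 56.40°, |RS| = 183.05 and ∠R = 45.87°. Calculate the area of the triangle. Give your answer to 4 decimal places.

The third angle is ∠T = 180° − ∠R − ∠S = 77.73°.
Law of sines: |ST| = |RS|·sin R/sin T ≈ 134.46.
Law of sines: |TR| = |RS|·sin S/sin T ≈ 156.03.
Area = ½·|RS|·|ST|·sin S ≈ 10250.

area ≈ 10250.1311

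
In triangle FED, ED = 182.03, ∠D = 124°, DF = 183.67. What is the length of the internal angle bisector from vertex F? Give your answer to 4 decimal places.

227.2622

By the law of cosines, FE² = ED² + DF² − 2·ED·DF·cos D = 1.0426e+05, so FE ≈ 322.89.
Law of cosines again: cos F = (DF² + FE² − ED²)/(2·DF·FE) ≈ 0.88406, so ∠F ≈ 27.86°.
The bisector from F has length 2·DF·FE·cos(∠F/2)/(DF+FE) ≈ 227.26.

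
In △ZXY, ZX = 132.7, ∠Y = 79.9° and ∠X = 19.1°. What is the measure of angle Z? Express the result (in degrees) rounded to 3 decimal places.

81.000

The third angle is ∠Z = 180° − ∠X − ∠Y = 81.00°.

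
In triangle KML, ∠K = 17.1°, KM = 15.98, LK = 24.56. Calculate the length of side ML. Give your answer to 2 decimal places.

By the law of cosines, ML² = LK² + KM² − 2·LK·KM·cos K = 108.32, so ML ≈ 10.408.

10.41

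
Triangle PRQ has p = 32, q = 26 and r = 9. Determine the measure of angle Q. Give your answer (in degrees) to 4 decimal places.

∠Q ≈ 41.8588°

By the law of cosines, cos Q = (p² + r² − q²) / (2·p·r) ≈ 0.74479, so ∠Q ≈ 41.86°.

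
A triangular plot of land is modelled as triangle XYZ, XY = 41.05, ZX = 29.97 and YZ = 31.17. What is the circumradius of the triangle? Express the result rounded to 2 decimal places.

By the law of cosines, cos X = (ZX² + XY² − YZ²) / (2·ZX·XY) ≈ 0.65503, so ∠X ≈ 49.08°.
Circumradius = YZ/(2 sin X) ≈ 20.626.

20.63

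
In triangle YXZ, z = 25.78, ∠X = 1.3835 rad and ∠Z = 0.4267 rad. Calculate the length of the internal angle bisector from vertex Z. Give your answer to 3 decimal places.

The third angle is ∠Y = π − ∠X − ∠Z = 1.3314 rad.
Law of sines: y = z·sin Y/sin Z ≈ 60.514.
Law of sines: x = z·sin X/sin Z ≈ 61.201.
The bisector from Z has length 2·y·x·cos(∠Z/2)/(y+x) ≈ 59.476.

t_Z ≈ 59.476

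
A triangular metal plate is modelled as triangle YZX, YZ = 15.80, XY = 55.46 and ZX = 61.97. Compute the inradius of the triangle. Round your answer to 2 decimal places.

Semiperimeter s = (61.97 + 55.46 + 15.8)/2 = 66.615.
Heron's formula: area = √(66.615·4.645·11.155·50.815) ≈ 418.8.
Inradius = area/s = 418.8/66.615 ≈ 6.2869.

r ≈ 6.29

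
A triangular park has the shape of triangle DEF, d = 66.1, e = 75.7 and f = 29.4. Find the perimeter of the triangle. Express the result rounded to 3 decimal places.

Perimeter = 66.1 + 75.7 + 29.4 = 171.2.

171.200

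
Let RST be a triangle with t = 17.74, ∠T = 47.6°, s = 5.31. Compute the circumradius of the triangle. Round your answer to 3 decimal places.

Law of sines: sin S = s·sin T/t ≈ 0.22104.
Since t ≥ s, only the acute value applies: ∠S ≈ 12.77°.
Then ∠R = 180° − ∠T − ∠S ≈ 119.63°.
Law of sines gives r = t·sin R/sin T ≈ 20.882.
Circumradius = t/(2 sin T) ≈ 12.012.

12.012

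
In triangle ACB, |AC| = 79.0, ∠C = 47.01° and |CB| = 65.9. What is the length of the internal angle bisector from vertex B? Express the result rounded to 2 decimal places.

48.31

By the law of cosines, |BA|² = |AC|² + |CB|² − 2·|AC|·|CB|·cos C = 3484, so |BA| ≈ 59.026.
Law of cosines again: cos B = (|CB|² + |BA|² − |AC|²)/(2·|CB|·|BA|) ≈ 0.20385, so ∠B ≈ 78.24°.
The bisector from B has length 2·|CB|·|BA|·cos(∠B/2)/(|CB|+|BA|) ≈ 48.314.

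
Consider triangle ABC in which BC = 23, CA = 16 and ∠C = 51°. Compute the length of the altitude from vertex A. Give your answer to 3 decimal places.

12.434

By the law of cosines, AB² = BC² + CA² − 2·BC·CA·cos C = 321.82, so AB ≈ 17.939.
Area = ½·BC·CA·sin C ≈ 142.99.
The altitude from A has length 2·area/BC ≈ 12.434.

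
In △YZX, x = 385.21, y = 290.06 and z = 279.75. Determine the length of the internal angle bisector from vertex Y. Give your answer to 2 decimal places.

By the law of cosines, cos Y = (z² + x² − y²) / (2·z·x) ≈ 0.66123, so ∠Y ≈ 48.61°.
The bisector from Y has length 2·z·x·cos(∠Y/2)/(z+x) ≈ 295.39.

t_Y ≈ 295.39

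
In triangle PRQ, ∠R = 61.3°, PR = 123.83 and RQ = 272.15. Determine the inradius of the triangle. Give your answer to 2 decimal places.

By the law of cosines, QP² = PR² + RQ² − 2·PR·RQ·cos R = 57032, so QP ≈ 238.81.
Area = ½·PR·RQ·sin R ≈ 14780.
Semiperimeter s = (272.15+238.81+123.83)/2 = 317.4.
Inradius = area/s = 14780/317.4 ≈ 46.566.

r ≈ 46.57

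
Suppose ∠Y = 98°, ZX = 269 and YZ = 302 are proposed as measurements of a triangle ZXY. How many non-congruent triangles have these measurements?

0

YZ·sin Y = 302·sin(98°) ≈ 299.1.
Since ∠Y is not acute, a triangle exists only if ZX > YZ; here ZX ≤ YZ, so there is no triangle.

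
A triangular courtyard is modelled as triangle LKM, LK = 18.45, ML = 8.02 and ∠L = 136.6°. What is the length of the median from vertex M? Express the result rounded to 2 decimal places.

By the law of cosines, KM² = ML² + LK² − 2·ML·LK·cos L = 619.74, so KM ≈ 24.895.
Median from M: ½√(2·KM² + 2·ML² − LK²) ≈ 16.029.

m_M ≈ 16.03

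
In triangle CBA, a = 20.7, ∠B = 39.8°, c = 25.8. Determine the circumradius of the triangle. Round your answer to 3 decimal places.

12.918

By the law of cosines, b² = a² + c² − 2·a·c·cos B = 273.51, so b ≈ 16.538.
Area = ½·a·c·sin B ≈ 170.93.
Circumradius = b/(2 sin B) ≈ 12.918.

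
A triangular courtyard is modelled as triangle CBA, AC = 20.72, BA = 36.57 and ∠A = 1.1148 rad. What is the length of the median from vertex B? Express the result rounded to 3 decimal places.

m_B ≈ 33.332

By the law of cosines, CB² = BA² + AC² − 2·BA·AC·cos A = 1099.3, so CB ≈ 33.156.
Median from B: ½√(2·CB² + 2·BA² − AC²) ≈ 33.332.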